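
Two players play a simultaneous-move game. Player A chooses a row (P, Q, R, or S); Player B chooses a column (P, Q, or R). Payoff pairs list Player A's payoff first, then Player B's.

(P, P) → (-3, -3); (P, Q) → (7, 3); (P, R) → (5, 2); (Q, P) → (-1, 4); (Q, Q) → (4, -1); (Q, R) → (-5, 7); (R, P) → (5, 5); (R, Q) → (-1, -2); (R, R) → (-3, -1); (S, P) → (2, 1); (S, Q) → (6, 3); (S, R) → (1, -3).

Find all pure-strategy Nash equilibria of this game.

(P, Q) and (R, P)

A profile is a Nash equilibrium when each player is best-responding to the other.
Player A's best responses — vs P: R (payoff 5); vs Q: P (payoff 7); vs R: P (payoff 5).
Player B's best responses — vs P: Q (payoff 3); vs Q: R (payoff 7); vs R: P (payoff 5); vs S: Q (payoff 3).
Mutual best responses occur at (P, Q) and (R, P); at each, neither player gains by switching.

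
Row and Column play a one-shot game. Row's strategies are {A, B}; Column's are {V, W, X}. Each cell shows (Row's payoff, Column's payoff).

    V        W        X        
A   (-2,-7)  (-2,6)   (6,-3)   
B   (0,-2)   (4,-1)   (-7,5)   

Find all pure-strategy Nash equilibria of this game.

A profile is a Nash equilibrium when each player is best-responding to the other.
Row's best responses — vs V: B (payoff 0); vs W: B (payoff 4); vs X: A (payoff 6).
Column's best responses — vs A: W (payoff 6); vs B: X (payoff 5).
No cell has both players best-responding. For instance, Row's best reply to X is A, but against A Column prefers W over X.

None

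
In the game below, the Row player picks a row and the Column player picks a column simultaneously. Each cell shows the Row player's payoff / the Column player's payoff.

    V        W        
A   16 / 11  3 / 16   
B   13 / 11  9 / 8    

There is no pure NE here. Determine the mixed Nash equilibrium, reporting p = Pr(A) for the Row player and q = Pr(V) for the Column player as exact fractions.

p = 3/8, q = 2/3

Each player's mixing probability is pinned down by making the *other* player indifferent.
The Column player indifferent between V and W: p·11 + (1−p)·11 = p·16 + (1−p)·8 ⟹ 11 + 0p = 8 + 8p ⟹ p = 3/8.
The Row player indifferent between A and B: q·16 + (1−q)·3 = q·13 + (1−q)·9 ⟹ 3 + 13q = 9 + 4q ⟹ q = 2/3.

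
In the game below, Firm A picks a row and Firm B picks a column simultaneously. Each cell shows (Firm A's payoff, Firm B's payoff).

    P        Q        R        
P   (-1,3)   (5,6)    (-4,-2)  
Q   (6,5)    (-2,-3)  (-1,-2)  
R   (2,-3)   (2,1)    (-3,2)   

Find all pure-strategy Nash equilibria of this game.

Check mutual best responses: a cell is a NE iff neither player can gain by unilaterally deviating.
Firm A's best responses — vs P: Q (payoff 6); vs Q: P (payoff 5); vs R: Q (payoff -1).
Firm B's best responses — vs P: Q (payoff 6); vs Q: P (payoff 5); vs R: R (payoff 2).
Mutual best responses occur at (P, Q) and (Q, P); at each, neither player gains by switching.

(P, Q) and (Q, P)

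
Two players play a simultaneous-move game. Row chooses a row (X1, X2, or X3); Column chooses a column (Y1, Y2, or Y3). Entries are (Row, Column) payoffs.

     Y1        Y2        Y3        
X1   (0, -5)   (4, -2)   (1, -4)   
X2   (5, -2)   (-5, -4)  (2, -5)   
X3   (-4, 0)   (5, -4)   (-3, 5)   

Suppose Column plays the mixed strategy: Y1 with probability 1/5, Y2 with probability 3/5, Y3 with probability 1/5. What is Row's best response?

Row's best reply maximizes expected payoff against the mix.
X1: (1/5)·0 + (3/5)·4 + (1/5)·1 = 13/5
X2: (1/5)·5 + (3/5)·(-5) + (1/5)·2 = -8/5
X3: (1/5)·(-4) + (3/5)·5 + (1/5)·(-3) = 8/5
Highest expected payoff is 13/5, from X1.

X1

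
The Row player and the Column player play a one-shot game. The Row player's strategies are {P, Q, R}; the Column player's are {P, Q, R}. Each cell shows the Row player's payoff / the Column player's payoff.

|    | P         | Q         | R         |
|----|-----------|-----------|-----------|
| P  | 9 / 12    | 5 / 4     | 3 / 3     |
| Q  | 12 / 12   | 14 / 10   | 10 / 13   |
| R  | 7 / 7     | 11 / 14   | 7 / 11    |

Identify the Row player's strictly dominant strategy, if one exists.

Q

A strategy is strictly dominant if it gives the Row player a strictly higher payoff than every other strategy, against every choice by the opponent.
Q strictly dominates: vs P: 12 > each of {9, 7}; vs Q: 14 > each of {5, 11}; vs R: 10 > each of {3, 7}.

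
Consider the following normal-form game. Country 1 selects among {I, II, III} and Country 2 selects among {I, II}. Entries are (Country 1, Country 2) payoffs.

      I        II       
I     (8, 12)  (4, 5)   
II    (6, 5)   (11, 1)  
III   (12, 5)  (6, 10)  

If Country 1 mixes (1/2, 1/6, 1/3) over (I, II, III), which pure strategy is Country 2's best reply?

Compute Country 2's expected payoff from each pure strategy against the given mix.
I: (1/2)·12 + (1/6)·5 + (1/3)·5 = 17/2
II: (1/2)·5 + (1/6)·1 + (1/3)·10 = 6
Highest expected payoff is 17/2, from I.

I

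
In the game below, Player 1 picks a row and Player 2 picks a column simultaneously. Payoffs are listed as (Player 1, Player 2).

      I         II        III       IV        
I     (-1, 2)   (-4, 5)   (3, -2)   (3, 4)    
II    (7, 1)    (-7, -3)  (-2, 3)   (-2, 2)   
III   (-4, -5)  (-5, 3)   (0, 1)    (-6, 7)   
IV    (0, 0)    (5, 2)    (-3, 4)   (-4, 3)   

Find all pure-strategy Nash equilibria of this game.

Check mutual best responses: a cell is a NE iff neither player can gain by unilaterally deviating.
Player 1's best responses — vs I: II (payoff 7); vs II: IV (payoff 5); vs III: I (payoff 3); vs IV: I (payoff 3).
Player 2's best responses — vs I: II (payoff 5); vs II: III (payoff 3); vs III: IV (payoff 7); vs IV: III (payoff 4).
No cell has both players best-responding. For instance, Player 1's best reply to IV is I, but against I Player 2 prefers II over IV.

None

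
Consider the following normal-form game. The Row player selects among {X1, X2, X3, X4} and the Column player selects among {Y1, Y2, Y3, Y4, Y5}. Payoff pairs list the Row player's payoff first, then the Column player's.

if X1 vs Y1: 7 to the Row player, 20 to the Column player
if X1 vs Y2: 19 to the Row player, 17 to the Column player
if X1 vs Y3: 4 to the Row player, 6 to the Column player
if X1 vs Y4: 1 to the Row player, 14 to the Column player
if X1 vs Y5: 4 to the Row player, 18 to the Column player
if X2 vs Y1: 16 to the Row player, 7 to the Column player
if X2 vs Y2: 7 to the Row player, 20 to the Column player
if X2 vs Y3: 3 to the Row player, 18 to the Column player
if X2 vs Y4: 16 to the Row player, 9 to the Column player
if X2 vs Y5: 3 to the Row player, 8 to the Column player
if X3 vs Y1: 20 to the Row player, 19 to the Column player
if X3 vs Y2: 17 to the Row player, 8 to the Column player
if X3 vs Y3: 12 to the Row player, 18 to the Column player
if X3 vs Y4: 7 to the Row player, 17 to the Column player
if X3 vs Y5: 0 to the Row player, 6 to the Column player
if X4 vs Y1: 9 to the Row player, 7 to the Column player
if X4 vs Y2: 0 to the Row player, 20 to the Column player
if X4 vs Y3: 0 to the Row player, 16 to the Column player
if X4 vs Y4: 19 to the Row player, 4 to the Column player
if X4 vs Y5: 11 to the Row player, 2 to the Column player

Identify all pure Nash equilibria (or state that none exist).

Find each player's best response to every opponent strategy; NE are the intersections.
The Row player's best responses — vs Y1: X3 (payoff 20); vs Y2: X1 (payoff 19); vs Y3: X3 (payoff 12); vs Y4: X4 (payoff 19); vs Y5: X4 (payoff 11).
The Column player's best responses — vs X1: Y1 (payoff 20); vs X2: Y2 (payoff 20); vs X3: Y1 (payoff 19); vs X4: Y2 (payoff 20).
The only mutual best response is (X3, Y1); neither player gains by switching there.

(X3, Y1)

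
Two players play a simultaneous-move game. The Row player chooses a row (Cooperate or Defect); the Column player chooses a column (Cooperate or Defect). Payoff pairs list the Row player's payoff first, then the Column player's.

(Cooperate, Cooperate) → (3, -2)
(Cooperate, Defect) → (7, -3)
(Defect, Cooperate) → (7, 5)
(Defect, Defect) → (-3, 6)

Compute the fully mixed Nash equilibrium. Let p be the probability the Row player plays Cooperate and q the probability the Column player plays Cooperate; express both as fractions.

In a mixed NE each player is indifferent between their pure strategies, so the opponent's mix sets the indifference.
The Column player indifferent between Cooperate and Defect: p·(-2) + (1−p)·5 = p·(-3) + (1−p)·6 ⟹ 5 + (-7)p = 6 + (-9)p ⟹ p = 1/2.
The Row player indifferent between Cooperate and Defect: q·3 + (1−q)·7 = q·7 + (1−q)·(-3) ⟹ 7 + (-4)q = (-3) + 10q ⟹ q = 5/7.

p = 1/2, q = 5/7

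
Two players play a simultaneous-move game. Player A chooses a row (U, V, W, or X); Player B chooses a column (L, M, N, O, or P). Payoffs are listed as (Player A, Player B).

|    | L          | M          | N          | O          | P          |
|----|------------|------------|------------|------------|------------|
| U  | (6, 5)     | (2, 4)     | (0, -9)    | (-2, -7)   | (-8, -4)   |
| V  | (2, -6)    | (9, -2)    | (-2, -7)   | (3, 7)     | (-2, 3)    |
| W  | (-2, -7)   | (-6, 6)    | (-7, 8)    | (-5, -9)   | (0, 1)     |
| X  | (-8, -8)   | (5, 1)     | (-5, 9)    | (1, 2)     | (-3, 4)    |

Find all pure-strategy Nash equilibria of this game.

(U, L) and (V, O)

Find each player's best response to every opponent strategy; NE are the intersections.
Player A's best responses — vs L: U (payoff 6); vs M: V (payoff 9); vs N: U (payoff 0); vs O: V (payoff 3); vs P: W (payoff 0).
Player B's best responses — vs U: L (payoff 5); vs V: O (payoff 7); vs W: N (payoff 8); vs X: N (payoff 9).
Mutual best responses occur at (U, L) and (V, O); at each, neither player gains by switching.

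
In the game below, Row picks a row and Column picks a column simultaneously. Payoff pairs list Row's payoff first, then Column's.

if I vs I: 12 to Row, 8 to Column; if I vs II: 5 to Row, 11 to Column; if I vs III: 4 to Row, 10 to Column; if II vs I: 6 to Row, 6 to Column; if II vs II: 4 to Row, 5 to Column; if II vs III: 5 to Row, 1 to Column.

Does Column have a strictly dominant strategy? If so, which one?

No strictly dominant strategy

Check whether one of Column's strategies beats all alternatives regardless of what the opponent does.
I is not dominant: against I, II gives 11 > 8.
II is not dominant: against II, I gives 6 > 5.
III is not dominant: against I, II gives 11 > 10.
No single strategy is best against every opponent action.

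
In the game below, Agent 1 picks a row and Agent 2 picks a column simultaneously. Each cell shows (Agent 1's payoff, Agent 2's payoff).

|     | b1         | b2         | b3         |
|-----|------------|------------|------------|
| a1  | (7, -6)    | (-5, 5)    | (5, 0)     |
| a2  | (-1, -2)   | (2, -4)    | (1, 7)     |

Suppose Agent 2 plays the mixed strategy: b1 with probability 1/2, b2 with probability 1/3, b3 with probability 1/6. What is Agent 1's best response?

Compute Agent 1's expected payoff from each pure strategy against the given mix.
a1: (1/2)·7 + (1/3)·(-5) + (1/6)·5 = 8/3
a2: (1/2)·(-1) + (1/3)·2 + (1/6)·1 = 1/3
Highest expected payoff is 8/3, from a1.

a1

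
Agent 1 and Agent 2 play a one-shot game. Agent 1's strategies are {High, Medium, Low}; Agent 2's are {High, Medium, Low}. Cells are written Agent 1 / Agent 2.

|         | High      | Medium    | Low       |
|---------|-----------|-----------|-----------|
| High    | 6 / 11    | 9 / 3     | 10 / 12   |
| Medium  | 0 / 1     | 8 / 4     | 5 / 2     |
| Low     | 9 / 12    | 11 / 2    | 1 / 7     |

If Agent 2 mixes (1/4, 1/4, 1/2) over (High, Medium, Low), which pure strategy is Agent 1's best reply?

Compute Agent 1's expected payoff from each pure strategy against the given mix.
High: (1/4)·6 + (1/4)·9 + (1/2)·10 = 35/4
Medium: (1/4)·0 + (1/4)·8 + (1/2)·5 = 9/2
Low: (1/4)·9 + (1/4)·11 + (1/2)·1 = 11/2
Highest expected payoff is 35/4, from High.

High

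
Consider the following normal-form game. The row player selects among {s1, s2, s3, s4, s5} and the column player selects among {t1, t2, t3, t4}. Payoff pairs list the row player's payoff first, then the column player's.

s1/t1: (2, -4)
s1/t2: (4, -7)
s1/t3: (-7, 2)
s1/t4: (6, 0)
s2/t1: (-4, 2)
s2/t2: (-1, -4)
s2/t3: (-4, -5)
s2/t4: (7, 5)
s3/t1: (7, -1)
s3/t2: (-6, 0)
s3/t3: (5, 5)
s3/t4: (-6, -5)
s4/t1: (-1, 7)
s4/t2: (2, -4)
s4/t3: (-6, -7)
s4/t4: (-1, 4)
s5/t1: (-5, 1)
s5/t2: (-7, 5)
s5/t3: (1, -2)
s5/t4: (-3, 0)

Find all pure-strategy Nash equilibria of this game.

(s2, t4) and (s3, t3)

Find each player's best response to every opponent strategy; NE are the intersections.
The row player's best responses — vs t1: s3 (payoff 7); vs t2: s1 (payoff 4); vs t3: s3 (payoff 5); vs t4: s2 (payoff 7).
The column player's best responses — vs s1: t3 (payoff 2); vs s2: t4 (payoff 5); vs s3: t3 (payoff 5); vs s4: t1 (payoff 7); vs s5: t2 (payoff 5).
Mutual best responses occur at (s2, t4) and (s3, t3); at each, neither player gains by switching.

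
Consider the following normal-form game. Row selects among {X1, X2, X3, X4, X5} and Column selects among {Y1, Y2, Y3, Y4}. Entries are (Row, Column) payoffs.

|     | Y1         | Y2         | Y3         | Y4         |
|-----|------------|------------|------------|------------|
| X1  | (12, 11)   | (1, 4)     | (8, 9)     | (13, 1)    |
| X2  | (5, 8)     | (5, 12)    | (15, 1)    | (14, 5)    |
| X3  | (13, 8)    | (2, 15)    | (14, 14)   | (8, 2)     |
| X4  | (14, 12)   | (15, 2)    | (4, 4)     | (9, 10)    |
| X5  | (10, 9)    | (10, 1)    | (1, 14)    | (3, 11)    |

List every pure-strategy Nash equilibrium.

Check mutual best responses: a cell is a NE iff neither player can gain by unilaterally deviating.
Row's best responses — vs Y1: X4 (payoff 14); vs Y2: X4 (payoff 15); vs Y3: X2 (payoff 15); vs Y4: X2 (payoff 14).
Column's best responses — vs X1: Y1 (payoff 11); vs X2: Y2 (payoff 12); vs X3: Y2 (payoff 15); vs X4: Y1 (payoff 12); vs X5: Y3 (payoff 14).
The only mutual best response is (X4, Y1); neither player gains by switching there.

(X4, Y1)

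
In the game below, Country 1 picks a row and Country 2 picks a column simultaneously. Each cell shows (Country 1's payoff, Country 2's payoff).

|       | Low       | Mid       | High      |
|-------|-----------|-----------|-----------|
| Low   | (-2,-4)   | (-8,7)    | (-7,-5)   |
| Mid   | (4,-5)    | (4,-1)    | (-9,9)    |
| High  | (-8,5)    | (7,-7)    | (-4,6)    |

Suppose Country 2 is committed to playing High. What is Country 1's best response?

High

With Country 2 fixed at High, Country 1's payoffs are: Low → -7, Mid → -9, High → -4.
The maximum is -4, achieved by High.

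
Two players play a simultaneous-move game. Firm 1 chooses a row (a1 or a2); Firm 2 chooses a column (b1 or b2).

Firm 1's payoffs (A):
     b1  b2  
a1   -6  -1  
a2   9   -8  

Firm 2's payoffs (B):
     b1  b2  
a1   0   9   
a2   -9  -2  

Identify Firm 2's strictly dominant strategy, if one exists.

b2

A strategy is strictly dominant if it gives Firm 2 a strictly higher payoff than every other strategy, against every choice by the opponent.
b2 strictly dominates: vs a1: 9 > 0; vs a2: -2 > -9.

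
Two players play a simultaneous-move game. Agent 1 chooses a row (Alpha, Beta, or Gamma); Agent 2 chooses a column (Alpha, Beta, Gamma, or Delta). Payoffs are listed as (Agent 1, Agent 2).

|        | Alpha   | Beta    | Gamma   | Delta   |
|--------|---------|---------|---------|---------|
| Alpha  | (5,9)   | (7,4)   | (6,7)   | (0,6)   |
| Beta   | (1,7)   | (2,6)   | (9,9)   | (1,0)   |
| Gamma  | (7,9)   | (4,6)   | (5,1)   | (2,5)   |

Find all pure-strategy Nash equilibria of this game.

(Beta, Gamma) and (Gamma, Alpha)

Check mutual best responses: a cell is a NE iff neither player can gain by unilaterally deviating.
Agent 1's best responses — vs Alpha: Gamma (payoff 7); vs Beta: Alpha (payoff 7); vs Gamma: Beta (payoff 9); vs Delta: Gamma (payoff 2).
Agent 2's best responses — vs Alpha: Alpha (payoff 9); vs Beta: Gamma (payoff 9); vs Gamma: Alpha (payoff 9).
Mutual best responses occur at (Beta, Gamma) and (Gamma, Alpha); at each, neither player gains by switching.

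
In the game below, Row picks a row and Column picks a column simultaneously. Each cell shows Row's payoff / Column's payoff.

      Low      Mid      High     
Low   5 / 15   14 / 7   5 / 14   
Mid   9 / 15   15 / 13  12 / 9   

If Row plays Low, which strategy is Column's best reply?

With Row fixed at Low, Column's payoffs are: Low → 15, Mid → 7, High → 14.
The maximum is 15, achieved by Low.

Low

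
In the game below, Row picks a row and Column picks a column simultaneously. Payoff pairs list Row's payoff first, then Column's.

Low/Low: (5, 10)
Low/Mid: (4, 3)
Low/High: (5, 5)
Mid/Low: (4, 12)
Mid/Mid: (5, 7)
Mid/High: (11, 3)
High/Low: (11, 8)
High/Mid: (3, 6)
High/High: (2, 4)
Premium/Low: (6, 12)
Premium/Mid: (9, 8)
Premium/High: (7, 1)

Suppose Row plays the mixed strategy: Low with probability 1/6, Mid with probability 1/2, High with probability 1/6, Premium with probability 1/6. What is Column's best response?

Low

Column's best reply maximizes expected payoff against the mix.
Low: (1/6)·10 + (1/2)·12 + (1/6)·8 + (1/6)·12 = 11
Mid: (1/6)·3 + (1/2)·7 + (1/6)·6 + (1/6)·8 = 19/3
High: (1/6)·5 + (1/2)·3 + (1/6)·4 + (1/6)·1 = 19/6
Highest expected payoff is 11, from Low.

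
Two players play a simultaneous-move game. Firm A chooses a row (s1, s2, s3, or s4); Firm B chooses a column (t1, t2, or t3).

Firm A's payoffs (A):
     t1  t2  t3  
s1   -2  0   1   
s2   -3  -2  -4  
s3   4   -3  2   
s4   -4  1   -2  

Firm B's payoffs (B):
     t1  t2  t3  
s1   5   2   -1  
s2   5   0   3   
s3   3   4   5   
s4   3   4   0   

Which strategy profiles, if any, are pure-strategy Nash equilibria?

Check mutual best responses: a cell is a NE iff neither player can gain by unilaterally deviating.
Firm A's best responses — vs t1: s3 (payoff 4); vs t2: s4 (payoff 1); vs t3: s3 (payoff 2).
Firm B's best responses — vs s1: t1 (payoff 5); vs s2: t1 (payoff 5); vs s3: t3 (payoff 5); vs s4: t2 (payoff 4).
Mutual best responses occur at (s3, t3) and (s4, t2); at each, neither player gains by switching.

(s3, t3) and (s4, t2)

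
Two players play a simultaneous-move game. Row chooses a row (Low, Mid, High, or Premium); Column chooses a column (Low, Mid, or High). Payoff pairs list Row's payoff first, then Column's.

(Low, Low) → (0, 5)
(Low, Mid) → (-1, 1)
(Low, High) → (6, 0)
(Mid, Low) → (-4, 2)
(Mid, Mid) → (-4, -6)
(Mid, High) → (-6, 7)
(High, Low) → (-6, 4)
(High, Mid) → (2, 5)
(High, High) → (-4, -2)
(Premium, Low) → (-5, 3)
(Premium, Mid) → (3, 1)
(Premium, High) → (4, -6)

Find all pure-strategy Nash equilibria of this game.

(Low, Low)

Find each player's best response to every opponent strategy; NE are the intersections.
Row's best responses — vs Low: Low (payoff 0); vs Mid: Premium (payoff 3); vs High: Low (payoff 6).
Column's best responses — vs Low: Low (payoff 5); vs Mid: High (payoff 7); vs High: Mid (payoff 5); vs Premium: Low (payoff 3).
The only mutual best response is (Low, Low); neither player gains by switching there.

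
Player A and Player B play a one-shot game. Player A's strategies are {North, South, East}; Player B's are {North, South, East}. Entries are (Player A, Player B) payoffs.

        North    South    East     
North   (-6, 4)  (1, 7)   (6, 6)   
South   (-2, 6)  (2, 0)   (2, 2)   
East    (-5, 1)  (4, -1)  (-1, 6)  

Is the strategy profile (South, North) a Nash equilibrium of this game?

Yes

Holding Player B at North: Player A gets -2 from South, versus -6 from North, -5 from East. No profitable deviation for Player A.
Holding Player A at South: Player B gets 6 from North, versus 0 from South, 2 from East. No profitable deviation for Player B either.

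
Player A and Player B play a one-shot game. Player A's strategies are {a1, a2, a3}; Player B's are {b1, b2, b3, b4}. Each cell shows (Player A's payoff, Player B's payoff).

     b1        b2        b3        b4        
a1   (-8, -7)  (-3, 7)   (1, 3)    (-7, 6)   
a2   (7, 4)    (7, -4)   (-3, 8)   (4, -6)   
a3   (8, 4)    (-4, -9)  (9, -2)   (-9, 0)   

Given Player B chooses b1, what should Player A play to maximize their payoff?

a3

With Player B fixed at b1, Player A's payoffs are: a1 → -8, a2 → 7, a3 → 8.
The maximum is 8, achieved by a3.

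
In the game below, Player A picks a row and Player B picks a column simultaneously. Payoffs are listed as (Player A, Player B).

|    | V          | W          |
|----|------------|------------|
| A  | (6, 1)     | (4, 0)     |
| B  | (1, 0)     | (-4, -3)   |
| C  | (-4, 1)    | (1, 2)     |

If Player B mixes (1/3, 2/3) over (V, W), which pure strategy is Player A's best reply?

A

Player A's best reply maximizes expected payoff against the mix.
A: (1/3)·6 + (2/3)·4 = 14/3
B: (1/3)·1 + (2/3)·(-4) = -7/3
C: (1/3)·(-4) + (2/3)·1 = -2/3
Highest expected payoff is 14/3, from A.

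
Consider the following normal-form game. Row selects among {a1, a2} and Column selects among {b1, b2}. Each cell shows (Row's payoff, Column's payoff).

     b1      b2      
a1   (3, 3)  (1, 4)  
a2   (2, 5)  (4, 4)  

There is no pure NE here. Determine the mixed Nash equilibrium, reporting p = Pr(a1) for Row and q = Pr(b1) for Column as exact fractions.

In a mixed NE each player is indifferent between their pure strategies, so the opponent's mix sets the indifference.
Column indifferent between b1 and b2: p·3 + (1−p)·5 = p·4 + (1−p)·4 ⟹ 5 + (-2)p = 4 + 0p ⟹ p = 1/2.
Row indifferent between a1 and a2: q·3 + (1−q)·1 = q·2 + (1−q)·4 ⟹ 1 + 2q = 4 + (-2)q ⟹ q = 3/4.

p = 1/2, q = 3/4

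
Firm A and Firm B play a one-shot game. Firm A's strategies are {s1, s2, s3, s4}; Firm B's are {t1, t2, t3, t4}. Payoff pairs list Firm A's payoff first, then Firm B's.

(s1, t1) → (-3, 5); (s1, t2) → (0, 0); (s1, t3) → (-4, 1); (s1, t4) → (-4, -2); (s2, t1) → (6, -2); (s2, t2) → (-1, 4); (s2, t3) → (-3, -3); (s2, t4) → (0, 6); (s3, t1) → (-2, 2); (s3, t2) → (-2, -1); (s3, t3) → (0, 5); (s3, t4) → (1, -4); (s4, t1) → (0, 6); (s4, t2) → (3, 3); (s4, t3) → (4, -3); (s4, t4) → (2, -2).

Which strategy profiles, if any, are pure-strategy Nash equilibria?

There is no pure-strategy Nash equilibrium

A profile is a Nash equilibrium when each player is best-responding to the other.
Firm A's best responses — vs t1: s2 (payoff 6); vs t2: s4 (payoff 3); vs t3: s4 (payoff 4); vs t4: s4 (payoff 2).
Firm B's best responses — vs s1: t1 (payoff 5); vs s2: t4 (payoff 6); vs s3: t3 (payoff 5); vs s4: t1 (payoff 6).
No cell has both players best-responding. For instance, Firm A's best reply to t2 is s4, but against s4 Firm B prefers t1 over t2.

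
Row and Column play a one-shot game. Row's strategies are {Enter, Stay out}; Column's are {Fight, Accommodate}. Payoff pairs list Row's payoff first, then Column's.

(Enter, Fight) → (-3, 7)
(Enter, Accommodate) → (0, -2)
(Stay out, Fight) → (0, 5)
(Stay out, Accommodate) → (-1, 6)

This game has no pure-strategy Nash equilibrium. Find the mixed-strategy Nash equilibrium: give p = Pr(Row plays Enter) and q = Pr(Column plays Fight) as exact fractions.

In a mixed NE each player is indifferent between their pure strategies, so the opponent's mix sets the indifference.
Column indifferent between Fight and Accommodate: p·7 + (1−p)·5 = p·(-2) + (1−p)·6 ⟹ 5 + 2p = 6 + (-8)p ⟹ p = 1/10.
Row indifferent between Enter and Stay out: q·(-3) + (1−q)·0 = q·0 + (1−q)·(-1) ⟹ 0 + (-3)q = (-1) + 1q ⟹ q = 1/4.

p = 1/10, q = 1/4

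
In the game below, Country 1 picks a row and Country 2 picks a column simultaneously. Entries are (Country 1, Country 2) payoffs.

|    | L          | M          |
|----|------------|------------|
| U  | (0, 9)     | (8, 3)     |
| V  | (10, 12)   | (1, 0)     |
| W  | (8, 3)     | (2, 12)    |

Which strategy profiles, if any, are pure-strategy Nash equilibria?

Check mutual best responses: a cell is a NE iff neither player can gain by unilaterally deviating.
Country 1's best responses — vs L: V (payoff 10); vs M: U (payoff 8).
Country 2's best responses — vs U: L (payoff 9); vs V: L (payoff 12); vs W: M (payoff 12).
The only mutual best response is (V, L); neither player gains by switching there.

(V, L)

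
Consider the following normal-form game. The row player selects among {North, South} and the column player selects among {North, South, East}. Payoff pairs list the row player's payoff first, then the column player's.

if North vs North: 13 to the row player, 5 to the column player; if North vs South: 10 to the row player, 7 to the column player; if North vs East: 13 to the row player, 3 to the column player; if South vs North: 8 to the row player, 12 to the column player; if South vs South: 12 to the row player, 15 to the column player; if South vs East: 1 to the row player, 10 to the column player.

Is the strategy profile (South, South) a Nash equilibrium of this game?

Holding the column player at South: the row player gets 12 from South, versus 10 from North. No profitable deviation for the row player.
Holding the row player at South: the column player gets 15 from South, versus 12 from North, 10 from East. No profitable deviation for the column player either.

Yes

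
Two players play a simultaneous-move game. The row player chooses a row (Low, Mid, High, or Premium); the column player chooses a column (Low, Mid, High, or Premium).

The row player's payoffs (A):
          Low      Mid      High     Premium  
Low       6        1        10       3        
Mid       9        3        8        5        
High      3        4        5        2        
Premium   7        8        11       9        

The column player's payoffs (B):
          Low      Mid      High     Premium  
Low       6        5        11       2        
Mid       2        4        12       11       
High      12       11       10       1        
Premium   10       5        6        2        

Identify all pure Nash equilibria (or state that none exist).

Check mutual best responses: a cell is a NE iff neither player can gain by unilaterally deviating.
The row player's best responses — vs Low: Mid (payoff 9); vs Mid: Premium (payoff 8); vs High: Premium (payoff 11); vs Premium: Premium (payoff 9).
The column player's best responses — vs Low: High (payoff 11); vs Mid: High (payoff 12); vs High: Low (payoff 12); vs Premium: Low (payoff 10).
No cell has both players best-responding. For instance, the row player's best reply to High is Premium, but against Premium the column player prefers Low over High.

There is no pure-strategy Nash equilibrium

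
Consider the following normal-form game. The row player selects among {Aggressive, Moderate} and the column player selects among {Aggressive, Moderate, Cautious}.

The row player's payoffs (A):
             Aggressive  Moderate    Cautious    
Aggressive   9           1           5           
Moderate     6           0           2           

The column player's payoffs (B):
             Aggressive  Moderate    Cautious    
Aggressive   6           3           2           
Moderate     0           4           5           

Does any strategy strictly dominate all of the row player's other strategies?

Aggressive

Check whether one of the row player's strategies beats all alternatives regardless of what the opponent does.
Aggressive strictly dominates: vs Aggressive: 9 > 6; vs Moderate: 1 > 0; vs Cautious: 5 > 2.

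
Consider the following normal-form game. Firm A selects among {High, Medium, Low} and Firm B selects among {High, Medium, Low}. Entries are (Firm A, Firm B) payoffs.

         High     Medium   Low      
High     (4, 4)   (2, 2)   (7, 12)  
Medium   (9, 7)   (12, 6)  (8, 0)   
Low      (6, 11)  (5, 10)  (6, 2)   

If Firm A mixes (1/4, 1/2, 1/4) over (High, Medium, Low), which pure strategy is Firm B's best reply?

Firm B's best reply maximizes expected payoff against the mix.
High: (1/4)·4 + (1/2)·7 + (1/4)·11 = 29/4
Medium: (1/4)·2 + (1/2)·6 + (1/4)·10 = 6
Low: (1/4)·12 + (1/2)·0 + (1/4)·2 = 7/2
Highest expected payoff is 29/4, from High.

High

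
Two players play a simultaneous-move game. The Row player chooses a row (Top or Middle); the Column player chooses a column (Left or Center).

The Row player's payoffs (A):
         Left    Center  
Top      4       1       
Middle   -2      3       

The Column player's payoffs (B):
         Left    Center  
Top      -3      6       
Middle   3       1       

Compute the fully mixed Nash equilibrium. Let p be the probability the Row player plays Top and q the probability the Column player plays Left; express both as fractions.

p = 2/11, q = 1/4

Each player's mixing probability is pinned down by making the *other* player indifferent.
The Column player indifferent between Left and Center: p·(-3) + (1−p)·3 = p·6 + (1−p)·1 ⟹ 3 + (-6)p = 1 + 5p ⟹ p = 2/11.
The Row player indifferent between Top and Middle: q·4 + (1−q)·1 = q·(-2) + (1−q)·3 ⟹ 1 + 3q = 3 + (-5)q ⟹ q = 1/4.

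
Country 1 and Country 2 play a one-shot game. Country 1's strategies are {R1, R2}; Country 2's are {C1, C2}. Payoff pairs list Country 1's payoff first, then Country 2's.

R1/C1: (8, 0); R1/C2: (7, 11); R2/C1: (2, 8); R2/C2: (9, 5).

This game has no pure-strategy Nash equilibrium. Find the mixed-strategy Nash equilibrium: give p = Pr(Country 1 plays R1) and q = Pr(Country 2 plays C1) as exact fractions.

p = 3/14, q = 1/4

In a mixed NE each player is indifferent between their pure strategies, so the opponent's mix sets the indifference.
Country 2 indifferent between C1 and C2: p·0 + (1−p)·8 = p·11 + (1−p)·5 ⟹ 8 + (-8)p = 5 + 6p ⟹ p = 3/14.
Country 1 indifferent between R1 and R2: q·8 + (1−q)·7 = q·2 + (1−q)·9 ⟹ 7 + 1q = 9 + (-7)q ⟹ q = 1/4.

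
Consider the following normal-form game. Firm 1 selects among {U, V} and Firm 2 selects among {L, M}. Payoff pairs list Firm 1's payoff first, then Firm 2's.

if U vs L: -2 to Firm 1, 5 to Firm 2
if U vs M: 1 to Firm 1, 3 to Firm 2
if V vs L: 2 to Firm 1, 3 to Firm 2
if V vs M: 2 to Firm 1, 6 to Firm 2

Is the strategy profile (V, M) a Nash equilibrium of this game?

Holding Firm 2 at M: Firm 1 gets 2 from V, versus 1 from U. No profitable deviation for Firm 1.
Holding Firm 1 at V: Firm 2 gets 6 from M, versus 3 from L. No profitable deviation for Firm 2 either.

Yes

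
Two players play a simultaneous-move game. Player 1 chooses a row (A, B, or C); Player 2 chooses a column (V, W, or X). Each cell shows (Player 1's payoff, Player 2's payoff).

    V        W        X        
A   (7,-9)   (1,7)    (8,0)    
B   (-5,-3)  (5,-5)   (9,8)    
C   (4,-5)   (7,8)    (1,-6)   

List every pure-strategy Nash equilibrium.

(B, X) and (C, W)

Find each player's best response to every opponent strategy; NE are the intersections.
Player 1's best responses — vs V: A (payoff 7); vs W: C (payoff 7); vs X: B (payoff 9).
Player 2's best responses — vs A: W (payoff 7); vs B: X (payoff 8); vs C: W (payoff 8).
Mutual best responses occur at (B, X) and (C, W); at each, neither player gains by switching.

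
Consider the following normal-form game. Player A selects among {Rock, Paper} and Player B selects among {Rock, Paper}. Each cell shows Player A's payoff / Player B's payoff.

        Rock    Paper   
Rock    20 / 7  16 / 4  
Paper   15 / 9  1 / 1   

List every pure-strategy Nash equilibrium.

Check mutual best responses: a cell is a NE iff neither player can gain by unilaterally deviating.
Player A's best responses — vs Rock: Rock (payoff 20); vs Paper: Rock (payoff 16).
Player B's best responses — vs Rock: Rock (payoff 7); vs Paper: Rock (payoff 9).
The only mutual best response is (Rock, Rock); neither player gains by switching there.

(Rock, Rock)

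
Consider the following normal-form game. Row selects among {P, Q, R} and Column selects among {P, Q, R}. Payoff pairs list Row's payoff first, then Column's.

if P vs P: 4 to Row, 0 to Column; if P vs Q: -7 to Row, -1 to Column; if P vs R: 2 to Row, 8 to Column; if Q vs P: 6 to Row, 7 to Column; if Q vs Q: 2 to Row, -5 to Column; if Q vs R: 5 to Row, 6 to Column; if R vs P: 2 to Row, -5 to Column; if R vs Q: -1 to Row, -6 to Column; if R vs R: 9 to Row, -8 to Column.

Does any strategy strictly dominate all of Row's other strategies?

A strategy is strictly dominant if it gives Row a strictly higher payoff than every other strategy, against every choice by the opponent.
P is not dominant: against P, Q gives 6 > 4.
Q is not dominant: against R, R gives 9 > 5.
R is not dominant: against P, P gives 4 > 2.
No single strategy is best against every opponent action.

None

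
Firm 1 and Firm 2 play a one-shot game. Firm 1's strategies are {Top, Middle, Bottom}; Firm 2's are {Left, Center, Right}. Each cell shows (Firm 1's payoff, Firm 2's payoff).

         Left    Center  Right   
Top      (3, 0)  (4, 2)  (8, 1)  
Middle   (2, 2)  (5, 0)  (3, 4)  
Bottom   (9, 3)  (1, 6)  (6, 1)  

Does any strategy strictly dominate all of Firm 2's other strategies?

No strictly dominant strategy

A strategy is strictly dominant if it gives Firm 2 a strictly higher payoff than every other strategy, against every choice by the opponent.
Left is not dominant: against Top, Center gives 2 > 0.
Center is not dominant: against Middle, Left gives 2 > 0.
Right is not dominant: against Top, Center gives 2 > 1.
No single strategy is best against every opponent action.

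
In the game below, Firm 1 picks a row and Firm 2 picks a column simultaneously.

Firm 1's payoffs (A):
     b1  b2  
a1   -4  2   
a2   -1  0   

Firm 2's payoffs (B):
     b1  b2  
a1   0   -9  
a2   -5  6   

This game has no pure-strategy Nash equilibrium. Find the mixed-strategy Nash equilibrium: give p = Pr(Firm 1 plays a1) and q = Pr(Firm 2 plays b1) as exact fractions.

Each player's mixing probability is pinned down by making the *other* player indifferent.
Firm 2 indifferent between b1 and b2: p·0 + (1−p)·(-5) = p·(-9) + (1−p)·6 ⟹ (-5) + 5p = 6 + (-15)p ⟹ p = 11/20.
Firm 1 indifferent between a1 and a2: q·(-4) + (1−q)·2 = q·(-1) + (1−q)·0 ⟹ 2 + (-6)q = 0 + (-1)q ⟹ q = 2/5.

p = 11/20, q = 2/5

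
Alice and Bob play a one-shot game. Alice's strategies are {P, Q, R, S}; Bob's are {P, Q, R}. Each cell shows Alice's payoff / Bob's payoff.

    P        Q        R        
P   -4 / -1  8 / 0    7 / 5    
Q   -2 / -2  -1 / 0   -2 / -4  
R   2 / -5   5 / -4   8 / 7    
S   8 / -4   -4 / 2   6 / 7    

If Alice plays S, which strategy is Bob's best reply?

R

With Alice fixed at S, Bob's payoffs are: P → -4, Q → 2, R → 7.
The maximum is 7, achieved by R.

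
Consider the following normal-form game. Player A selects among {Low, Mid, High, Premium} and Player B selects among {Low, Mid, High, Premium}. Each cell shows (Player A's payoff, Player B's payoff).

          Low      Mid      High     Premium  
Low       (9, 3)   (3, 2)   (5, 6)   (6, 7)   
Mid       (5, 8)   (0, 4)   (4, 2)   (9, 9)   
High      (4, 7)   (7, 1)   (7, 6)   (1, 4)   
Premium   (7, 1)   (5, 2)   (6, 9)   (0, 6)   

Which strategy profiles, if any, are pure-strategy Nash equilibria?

Check mutual best responses: a cell is a NE iff neither player can gain by unilaterally deviating.
Player A's best responses — vs Low: Low (payoff 9); vs Mid: High (payoff 7); vs High: High (payoff 7); vs Premium: Mid (payoff 9).
Player B's best responses — vs Low: Premium (payoff 7); vs Mid: Premium (payoff 9); vs High: Low (payoff 7); vs Premium: High (payoff 9).
The only mutual best response is (Mid, Premium); neither player gains by switching there.

(Mid, Premium)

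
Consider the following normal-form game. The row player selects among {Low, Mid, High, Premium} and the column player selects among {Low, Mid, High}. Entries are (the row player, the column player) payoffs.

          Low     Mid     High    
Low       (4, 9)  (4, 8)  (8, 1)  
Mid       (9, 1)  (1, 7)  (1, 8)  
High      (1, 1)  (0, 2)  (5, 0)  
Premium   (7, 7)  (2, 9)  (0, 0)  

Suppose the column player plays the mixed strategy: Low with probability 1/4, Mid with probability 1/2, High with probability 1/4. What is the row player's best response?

Compute the row player's expected payoff from each pure strategy against the given mix.
Low: (1/4)·4 + (1/2)·4 + (1/4)·8 = 5
Mid: (1/4)·9 + (1/2)·1 + (1/4)·1 = 3
High: (1/4)·1 + (1/2)·0 + (1/4)·5 = 3/2
Premium: (1/4)·7 + (1/2)·2 + (1/4)·0 = 11/4
Highest expected payoff is 5, from Low.

Low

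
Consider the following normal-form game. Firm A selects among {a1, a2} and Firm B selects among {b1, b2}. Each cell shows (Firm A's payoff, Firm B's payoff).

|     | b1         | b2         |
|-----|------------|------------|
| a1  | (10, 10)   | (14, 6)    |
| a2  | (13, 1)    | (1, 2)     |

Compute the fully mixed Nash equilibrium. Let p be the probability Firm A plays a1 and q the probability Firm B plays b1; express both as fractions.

Each player's mixing probability is pinned down by making the *other* player indifferent.
Firm B indifferent between b1 and b2: p·10 + (1−p)·1 = p·6 + (1−p)·2 ⟹ 1 + 9p = 2 + 4p ⟹ p = 1/5.
Firm A indifferent between a1 and a2: q·10 + (1−q)·14 = q·13 + (1−q)·1 ⟹ 14 + (-4)q = 1 + 12q ⟹ q = 13/16.

p = 1/5, q = 13/16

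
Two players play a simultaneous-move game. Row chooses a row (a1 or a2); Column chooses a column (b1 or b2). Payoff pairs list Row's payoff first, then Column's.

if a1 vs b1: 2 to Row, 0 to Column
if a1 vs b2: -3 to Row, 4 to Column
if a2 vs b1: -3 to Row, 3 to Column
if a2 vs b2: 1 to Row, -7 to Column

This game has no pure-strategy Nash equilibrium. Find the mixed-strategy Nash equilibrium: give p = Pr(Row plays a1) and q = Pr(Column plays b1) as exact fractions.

In a mixed NE each player is indifferent between their pure strategies, so the opponent's mix sets the indifference.
Column indifferent between b1 and b2: p·0 + (1−p)·3 = p·4 + (1−p)·(-7) ⟹ 3 + (-3)p = (-7) + 11p ⟹ p = 5/7.
Row indifferent between a1 and a2: q·2 + (1−q)·(-3) = q·(-3) + (1−q)·1 ⟹ (-3) + 5q = 1 + (-4)q ⟹ q = 4/9.

p = 5/7, q = 4/9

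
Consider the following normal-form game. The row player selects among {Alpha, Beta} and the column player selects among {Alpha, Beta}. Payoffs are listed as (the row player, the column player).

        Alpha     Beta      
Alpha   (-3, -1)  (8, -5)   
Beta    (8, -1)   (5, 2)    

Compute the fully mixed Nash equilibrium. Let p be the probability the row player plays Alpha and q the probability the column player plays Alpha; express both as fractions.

p = 3/7, q = 3/14

Each player's mixing probability is pinned down by making the *other* player indifferent.
The column player indifferent between Alpha and Beta: p·(-1) + (1−p)·(-1) = p·(-5) + (1−p)·2 ⟹ (-1) + 0p = 2 + (-7)p ⟹ p = 3/7.
The row player indifferent between Alpha and Beta: q·(-3) + (1−q)·8 = q·8 + (1−q)·5 ⟹ 8 + (-11)q = 5 + 3q ⟹ q = 3/14.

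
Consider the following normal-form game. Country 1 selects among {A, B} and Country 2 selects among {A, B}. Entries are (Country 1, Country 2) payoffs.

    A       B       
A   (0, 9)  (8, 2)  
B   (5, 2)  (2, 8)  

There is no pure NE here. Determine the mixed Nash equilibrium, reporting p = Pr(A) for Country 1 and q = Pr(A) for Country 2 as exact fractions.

p = 6/13, q = 6/11

Each player's mixing probability is pinned down by making the *other* player indifferent.
Country 2 indifferent between A and B: p·9 + (1−p)·2 = p·2 + (1−p)·8 ⟹ 2 + 7p = 8 + (-6)p ⟹ p = 6/13.
Country 1 indifferent between A and B: q·0 + (1−q)·8 = q·5 + (1−q)·2 ⟹ 8 + (-8)q = 2 + 3q ⟹ q = 6/11.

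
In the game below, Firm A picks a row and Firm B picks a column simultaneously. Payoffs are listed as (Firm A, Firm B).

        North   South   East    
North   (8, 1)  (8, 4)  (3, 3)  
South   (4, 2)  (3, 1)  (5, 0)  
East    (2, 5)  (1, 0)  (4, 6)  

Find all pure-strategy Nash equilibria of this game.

Find each player's best response to every opponent strategy; NE are the intersections.
Firm A's best responses — vs North: North (payoff 8); vs South: North (payoff 8); vs East: South (payoff 5).
Firm B's best responses — vs North: South (payoff 4); vs South: North (payoff 2); vs East: East (payoff 6).
The only mutual best response is (North, South); neither player gains by switching there.

(North, South)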